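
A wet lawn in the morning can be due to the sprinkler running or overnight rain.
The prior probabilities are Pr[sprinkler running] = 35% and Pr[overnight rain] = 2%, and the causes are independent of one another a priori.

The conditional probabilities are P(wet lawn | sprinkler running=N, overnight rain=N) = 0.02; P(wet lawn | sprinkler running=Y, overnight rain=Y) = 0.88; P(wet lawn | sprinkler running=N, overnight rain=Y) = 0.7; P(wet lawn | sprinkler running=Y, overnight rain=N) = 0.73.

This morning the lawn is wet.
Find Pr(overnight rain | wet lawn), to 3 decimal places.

For the numerator, keep only overnight rain=true terms: 0.009100 + 0.006160 = 0.015260
The normalizing constant is 0.02×0.65×0.98 + 0.7×0.65×0.02 + 0.73×0.35×0.98 + 0.88×0.35×0.02 = 0.278390
Posterior = 0.015260 / 0.278390 ≈ 0.055

Pr(overnight rain | wet lawn) ≈ 0.055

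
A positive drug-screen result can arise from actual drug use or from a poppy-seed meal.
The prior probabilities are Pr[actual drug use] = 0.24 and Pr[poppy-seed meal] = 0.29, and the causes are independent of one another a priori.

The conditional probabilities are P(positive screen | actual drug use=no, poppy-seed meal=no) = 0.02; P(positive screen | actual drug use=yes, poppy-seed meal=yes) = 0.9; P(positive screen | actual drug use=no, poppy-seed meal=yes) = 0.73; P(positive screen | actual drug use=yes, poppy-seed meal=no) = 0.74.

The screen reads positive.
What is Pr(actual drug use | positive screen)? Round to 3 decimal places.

P(positive screen) = 0.02·0.76·0.71 + 0.73·0.76·0.29 + 0.74·0.24·0.71 + 0.9·0.24·0.29 = 0.010792 + 0.160892 + 0.126096 + 0.062640 = 0.360420
Of this, 0.188736 comes from 0.126096 + 0.062640 (the actual drug use=true cases).
Hence the posterior is 0.188736/0.360420 ≈ 0.524.

Pr(actual drug use | positive screen) ≈ 0.524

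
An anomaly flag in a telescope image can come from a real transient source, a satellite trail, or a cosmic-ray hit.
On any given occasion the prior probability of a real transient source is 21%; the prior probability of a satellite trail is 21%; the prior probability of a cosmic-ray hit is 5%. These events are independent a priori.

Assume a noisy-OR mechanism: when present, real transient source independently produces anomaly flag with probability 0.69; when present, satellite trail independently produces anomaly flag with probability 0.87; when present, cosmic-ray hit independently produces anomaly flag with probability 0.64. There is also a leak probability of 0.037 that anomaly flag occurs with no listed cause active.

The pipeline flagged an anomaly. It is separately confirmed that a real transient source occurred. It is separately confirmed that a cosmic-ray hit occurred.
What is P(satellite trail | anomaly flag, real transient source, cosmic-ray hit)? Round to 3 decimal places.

P(satellite trail | anomaly flag, real transient source, cosmic-ray hit) ≈ 0.227

Under noisy-OR, P(anomaly flag | causes) = 1 − (1−0.037)·∏(1−qᵢ) over the active causes.
For the numerator, keep only satellite trail=true terms: 0.986029*0.21 = 0.207066
The normalizing constant is 0.892529*0.79 + 0.986029*0.21 = 0.912164
Posterior = 0.207066 / 0.912164 ≈ 0.227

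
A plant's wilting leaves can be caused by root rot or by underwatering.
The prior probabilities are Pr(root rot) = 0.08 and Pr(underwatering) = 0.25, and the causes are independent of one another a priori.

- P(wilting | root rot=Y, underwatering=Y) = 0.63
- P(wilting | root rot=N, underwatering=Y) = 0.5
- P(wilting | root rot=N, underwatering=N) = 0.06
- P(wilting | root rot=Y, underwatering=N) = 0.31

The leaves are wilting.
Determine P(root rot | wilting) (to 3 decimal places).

By total probability over the 4 (root rot, underwatering) configurations:
  P(wilting) = 0.06·0.92·0.75 + 0.5·0.92·0.25 + 0.31·0.08·0.75 + 0.63·0.08·0.25
        = 0.041400 + 0.115000 + 0.018600 + 0.012600 = 0.187600
Configurations with root rot contribute 0.031200, so
  P(root rot | wilting) = 0.031200 / 0.187600 ≈ 0.166

P(root rot | wilting) ≈ 0.166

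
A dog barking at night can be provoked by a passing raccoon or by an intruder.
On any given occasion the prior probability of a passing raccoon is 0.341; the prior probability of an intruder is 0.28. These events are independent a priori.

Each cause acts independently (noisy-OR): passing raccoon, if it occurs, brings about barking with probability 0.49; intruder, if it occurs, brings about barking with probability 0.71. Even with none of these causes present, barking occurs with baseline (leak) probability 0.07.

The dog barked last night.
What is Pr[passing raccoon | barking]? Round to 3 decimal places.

Pr[passing raccoon | barking] ≈ 0.557

Under noisy-OR, P(barking | causes) = 1 − (1−0.07)·∏(1−qᵢ) over the active causes.
Sum P(barking|·) weighted by the priors over the 4 (passing raccoon, intruder) configurations:
  P(barking) = 0.07×0.659×0.72 + 0.7303×0.659×0.28 + 0.5257×0.341×0.72 + 0.862453×0.341×0.28
        = 0.033214 + 0.134755 + 0.129070 + 0.082347 = 0.379386
Configurations with passing raccoon contribute 0.211417, so
  P(passing raccoon | barking) = 0.211417 / 0.379386 ≈ 0.557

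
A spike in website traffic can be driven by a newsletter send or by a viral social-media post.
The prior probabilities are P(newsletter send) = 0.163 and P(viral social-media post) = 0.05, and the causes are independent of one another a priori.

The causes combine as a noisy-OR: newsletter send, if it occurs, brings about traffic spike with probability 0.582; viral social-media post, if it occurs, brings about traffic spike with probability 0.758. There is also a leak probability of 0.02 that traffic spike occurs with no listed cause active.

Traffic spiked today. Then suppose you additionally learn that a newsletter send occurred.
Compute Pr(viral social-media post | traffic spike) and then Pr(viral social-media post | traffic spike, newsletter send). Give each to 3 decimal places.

Pr(viral social-media post | traffic spike) ≈ 0.268; Pr(viral social-media post | traffic spike, newsletter send) ≈ 0.074

Under noisy-OR, P(traffic spike | causes) = 1 − (1−0.02)·∏(1−qᵢ) over the active causes.
P(traffic spike) = 0.02*0.837*0.95 + 0.76284*0.837*0.05 + 0.59036*0.163*0.95 + 0.900867*0.163*0.05 = 0.015903 + 0.031925 + 0.091417 + 0.007342 = 0.146587
The viral social-media post-present share is 0.031925 + 0.007342 = 0.039267.
So P(viral social-media post | traffic spike) = 0.039267/0.146587 ≈ 0.268.

With the extra evidence:
Enumerate both values of viral social-media post and weight by the priors:
  P(traffic spike | newsletter send) = 0.59036·0.95 + 0.900867·0.05
        = 0.560842 + 0.045043 = 0.605885
Keeping only the viral social-media post-present terms gives 0.045043, so
  P(viral social-media post | traffic spike, newsletter send) = 0.045043 / 0.605885 ≈ 0.074
The drop from 0.268 to 0.074 is the explaining-away (discounting) effect.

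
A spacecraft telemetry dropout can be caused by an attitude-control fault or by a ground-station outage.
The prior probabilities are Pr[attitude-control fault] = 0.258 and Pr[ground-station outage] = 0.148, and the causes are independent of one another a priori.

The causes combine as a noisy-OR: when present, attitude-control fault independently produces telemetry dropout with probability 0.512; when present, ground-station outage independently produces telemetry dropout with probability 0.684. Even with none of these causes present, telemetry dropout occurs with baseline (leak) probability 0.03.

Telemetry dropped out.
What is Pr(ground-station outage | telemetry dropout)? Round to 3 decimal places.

Under noisy-OR, P(telemetry dropout | causes) = 1 − (1−0.03)·∏(1−qᵢ) over the active causes.
P(telemetry dropout) = 0.03*0.742*0.852 + 0.69348*0.742*0.148 + 0.52664*0.258*0.852 + 0.850418*0.258*0.148 = 0.018966 + 0.076155 + 0.115764 + 0.032472 = 0.243357
Of this, 0.108627 comes from 0.076155 + 0.032472 (the ground-station outage=true cases).
Hence the posterior is 0.108627/0.243357 ≈ 0.446.

Pr(ground-station outage | telemetry dropout) ≈ 0.446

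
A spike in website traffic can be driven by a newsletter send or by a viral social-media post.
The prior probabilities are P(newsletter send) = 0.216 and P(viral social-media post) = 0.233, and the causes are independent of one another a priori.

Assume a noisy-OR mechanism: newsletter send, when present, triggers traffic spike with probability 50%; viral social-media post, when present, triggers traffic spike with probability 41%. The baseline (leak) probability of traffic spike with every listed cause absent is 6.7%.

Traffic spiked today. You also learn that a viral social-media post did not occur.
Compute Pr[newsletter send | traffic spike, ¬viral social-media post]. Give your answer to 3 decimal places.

Pr[newsletter send | traffic spike, ¬viral social-media post] ≈ 0.687

Under noisy-OR, P(traffic spike | causes) = 1 − (1−0.067)·∏(1−qᵢ) over the active causes.
By total probability over both values of newsletter send:
  P(traffic spike | ¬viral social-media post) = 0.067·0.784 + 0.5335·0.216
        = 0.052528 + 0.115236 = 0.167764
Configurations with newsletter send contribute 0.115236, so
  P(newsletter send | traffic spike, ¬viral social-media post) = 0.115236 / 0.167764 ≈ 0.687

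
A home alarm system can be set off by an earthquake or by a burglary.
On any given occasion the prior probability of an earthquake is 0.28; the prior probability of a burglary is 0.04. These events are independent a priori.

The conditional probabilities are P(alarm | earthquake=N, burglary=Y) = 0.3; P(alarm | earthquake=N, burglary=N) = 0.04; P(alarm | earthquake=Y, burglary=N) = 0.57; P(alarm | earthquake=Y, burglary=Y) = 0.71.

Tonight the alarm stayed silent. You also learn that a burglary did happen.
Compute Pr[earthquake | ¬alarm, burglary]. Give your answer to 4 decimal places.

Pr[earthquake | ¬alarm, burglary] ≈ 0.1388

Enumerate both values of earthquake and weight by the priors:
  P(¬alarm | burglary) = 0.7×0.72 + 0.29×0.28
        = 0.504000 + 0.081200 = 0.585200
The terms with earthquake present sum to 0.081200, so
  P(earthquake | ¬alarm, burglary) = 0.081200 / 0.585200 ≈ 0.1388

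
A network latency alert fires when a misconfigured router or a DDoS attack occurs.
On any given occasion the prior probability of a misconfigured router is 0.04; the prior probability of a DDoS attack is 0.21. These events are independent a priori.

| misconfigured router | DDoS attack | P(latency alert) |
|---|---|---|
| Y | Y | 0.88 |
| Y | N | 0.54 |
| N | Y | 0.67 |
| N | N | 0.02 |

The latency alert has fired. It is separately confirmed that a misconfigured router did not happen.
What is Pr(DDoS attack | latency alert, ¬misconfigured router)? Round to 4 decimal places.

Sum P(latency alert|·) weighted by the priors over both values of DDoS attack:
  P(latency alert | ¬misconfigured router) = 0.02·0.79 + 0.67·0.21
        = 0.015800 + 0.140700 = 0.156500
Keeping only the DDoS attack-present terms gives 0.140700, so
  P(DDoS attack | latency alert, ¬misconfigured router) = 0.140700 / 0.156500 ≈ 0.8990

Pr(DDoS attack | latency alert, ¬misconfigured router) ≈ 0.8990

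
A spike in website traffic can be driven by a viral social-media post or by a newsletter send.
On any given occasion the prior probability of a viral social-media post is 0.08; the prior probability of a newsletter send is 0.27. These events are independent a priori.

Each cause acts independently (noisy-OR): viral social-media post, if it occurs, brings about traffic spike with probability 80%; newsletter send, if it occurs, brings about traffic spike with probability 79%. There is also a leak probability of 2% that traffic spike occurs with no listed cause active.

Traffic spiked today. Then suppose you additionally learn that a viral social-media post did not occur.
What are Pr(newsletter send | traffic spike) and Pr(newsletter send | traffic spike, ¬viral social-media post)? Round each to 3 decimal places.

Pr(newsletter send | traffic spike) ≈ 0.783; Pr(newsletter send | traffic spike, ¬viral social-media post) ≈ 0.936

Under noisy-OR, P(traffic spike | causes) = 1 − (1−0.02)·∏(1−qᵢ) over the active causes.
Weight on newsletter send=true, given the evidence: 0.197279 + 0.020711 = 0.217990
The normalizing constant is 0.02×0.92×0.73 + 0.7942×0.92×0.27 + 0.804×0.08×0.73 + 0.95884×0.08×0.27 = 0.278376
Posterior = 0.217990 / 0.278376 ≈ 0.783

Now condition on the additional information:
Numerator (weight on configurations with newsletter send): 0.7942*0.27 = 0.214434
Normalizer over all consistent configurations: 0.02*0.73 + 0.7942*0.27 = 0.229034
Posterior = 0.214434 / 0.229034 ≈ 0.936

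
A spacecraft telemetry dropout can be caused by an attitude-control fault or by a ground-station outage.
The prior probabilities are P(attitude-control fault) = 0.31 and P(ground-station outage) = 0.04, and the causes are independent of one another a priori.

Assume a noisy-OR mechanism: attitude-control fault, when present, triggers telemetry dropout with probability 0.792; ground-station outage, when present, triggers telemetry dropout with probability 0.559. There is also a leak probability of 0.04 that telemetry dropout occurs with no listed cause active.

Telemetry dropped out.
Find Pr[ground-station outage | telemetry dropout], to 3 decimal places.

Under noisy-OR, P(telemetry dropout | causes) = 1 − (1−0.04)·∏(1−qᵢ) over the active causes.
Weight on ground-station outage=true, given the evidence: 0.015915 + 0.011308 = 0.027223
The normalizing constant is 0.04*0.69*0.96 + 0.57664*0.69*0.04 + 0.80032*0.31*0.96 + 0.911941*0.31*0.04 = 0.291894
Posterior = 0.027223 / 0.291894 ≈ 0.093

Pr[ground-station outage | telemetry dropout] ≈ 0.093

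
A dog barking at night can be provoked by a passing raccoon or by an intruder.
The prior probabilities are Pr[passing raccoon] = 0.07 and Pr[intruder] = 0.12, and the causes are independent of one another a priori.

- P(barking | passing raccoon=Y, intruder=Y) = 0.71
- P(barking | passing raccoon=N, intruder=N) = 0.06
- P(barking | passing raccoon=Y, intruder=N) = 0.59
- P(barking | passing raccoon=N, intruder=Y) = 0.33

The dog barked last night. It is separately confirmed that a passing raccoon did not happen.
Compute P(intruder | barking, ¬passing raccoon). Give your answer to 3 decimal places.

P(intruder | barking, ¬passing raccoon) ≈ 0.429

P(barking | ¬passing raccoon) = 0.06·0.88 + 0.33·0.12 = 0.052800 + 0.039600 = 0.092400
Restricting to configurations with intruder present: 0.33·0.12 = 0.039600.
So P(intruder | barking, ¬passing raccoon) = 0.039600/0.092400 ≈ 0.429.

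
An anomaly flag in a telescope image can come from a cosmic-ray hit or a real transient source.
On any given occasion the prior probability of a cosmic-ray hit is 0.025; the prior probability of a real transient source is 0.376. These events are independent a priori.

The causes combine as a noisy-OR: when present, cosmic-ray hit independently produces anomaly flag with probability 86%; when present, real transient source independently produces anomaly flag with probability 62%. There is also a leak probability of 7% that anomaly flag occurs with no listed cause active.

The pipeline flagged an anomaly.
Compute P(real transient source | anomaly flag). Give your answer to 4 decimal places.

P(real transient source | anomaly flag) ≈ 0.8141

Under noisy-OR, P(anomaly flag | causes) = 1 − (1−0.07)·∏(1−qᵢ) over the active causes.
Numerator (weight on configurations with real transient source): 0.237044 + 0.008935 = 0.245979
Denominator P(anomaly flag): 0.07*0.975*0.624 + 0.6466*0.975*0.376 + 0.8698*0.025*0.624 + 0.950524*0.025*0.376 = 0.302136
Posterior = 0.245979 / 0.302136 ≈ 0.8141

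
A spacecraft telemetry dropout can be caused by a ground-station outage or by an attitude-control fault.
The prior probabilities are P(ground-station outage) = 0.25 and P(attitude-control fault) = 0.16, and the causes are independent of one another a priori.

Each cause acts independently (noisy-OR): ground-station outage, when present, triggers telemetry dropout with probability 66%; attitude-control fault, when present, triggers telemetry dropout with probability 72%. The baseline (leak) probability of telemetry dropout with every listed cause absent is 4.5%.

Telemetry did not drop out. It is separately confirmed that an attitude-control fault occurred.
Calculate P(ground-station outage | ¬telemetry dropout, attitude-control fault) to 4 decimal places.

P(ground-station outage | ¬telemetry dropout, attitude-control fault) ≈ 0.1018

Under noisy-OR, P(telemetry dropout | causes) = 1 − (1−0.045)·∏(1−qᵢ) over the active causes.
For the numerator, keep only ground-station outage=true terms: 0.090916×0.25 = 0.022729
Normalizer over all consistent configurations: 0.2674×0.75 + 0.090916×0.25 = 0.223279
Posterior = 0.022729 / 0.223279 ≈ 0.1018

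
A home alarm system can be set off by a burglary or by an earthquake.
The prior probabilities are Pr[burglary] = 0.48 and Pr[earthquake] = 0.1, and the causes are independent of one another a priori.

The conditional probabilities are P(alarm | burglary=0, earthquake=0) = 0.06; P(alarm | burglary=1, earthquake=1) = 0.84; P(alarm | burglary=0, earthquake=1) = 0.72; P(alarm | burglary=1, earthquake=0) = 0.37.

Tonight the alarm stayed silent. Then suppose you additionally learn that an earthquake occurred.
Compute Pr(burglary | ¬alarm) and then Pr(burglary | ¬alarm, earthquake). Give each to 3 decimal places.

P(¬alarm) = 0.94×0.52×0.9 + 0.28×0.52×0.1 + 0.63×0.48×0.9 + 0.16×0.48×0.1 = 0.439920 + 0.014560 + 0.272160 + 0.007680 = 0.734320
The burglary-present share is 0.272160 + 0.007680 = 0.279840.
So P(burglary | ¬alarm) = 0.279840/0.734320 ≈ 0.381.

Now also conditioning on earthquake=true:
By total probability over both values of burglary:
  P(¬alarm | earthquake) = 0.28*0.52 + 0.16*0.48
        = 0.145600 + 0.076800 = 0.222400
Configurations with burglary contribute 0.076800, so
  P(burglary | ¬alarm, earthquake) = 0.076800 / 0.222400 ≈ 0.345

Pr(burglary | ¬alarm) ≈ 0.381; Pr(burglary | ¬alarm, earthquake) ≈ 0.345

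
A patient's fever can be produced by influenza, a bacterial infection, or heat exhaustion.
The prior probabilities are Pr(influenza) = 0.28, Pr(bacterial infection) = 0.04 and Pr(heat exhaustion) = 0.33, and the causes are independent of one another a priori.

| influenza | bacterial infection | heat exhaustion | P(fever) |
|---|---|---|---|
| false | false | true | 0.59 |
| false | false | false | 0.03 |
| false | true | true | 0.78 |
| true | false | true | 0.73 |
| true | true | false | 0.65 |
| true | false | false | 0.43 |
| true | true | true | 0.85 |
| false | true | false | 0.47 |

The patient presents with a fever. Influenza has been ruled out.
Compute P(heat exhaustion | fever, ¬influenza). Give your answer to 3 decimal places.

P(fever | ¬influenza) = 0.03×0.96×0.67 + 0.59×0.96×0.33 + 0.47×0.04×0.67 + 0.78×0.04×0.33 = 0.019296 + 0.186912 + 0.012596 + 0.010296 = 0.229100
The heat exhaustion-present share is 0.186912 + 0.010296 = 0.197208.
Hence the posterior is 0.197208/0.229100 ≈ 0.861.

P(heat exhaustion | fever, ¬influenza) ≈ 0.861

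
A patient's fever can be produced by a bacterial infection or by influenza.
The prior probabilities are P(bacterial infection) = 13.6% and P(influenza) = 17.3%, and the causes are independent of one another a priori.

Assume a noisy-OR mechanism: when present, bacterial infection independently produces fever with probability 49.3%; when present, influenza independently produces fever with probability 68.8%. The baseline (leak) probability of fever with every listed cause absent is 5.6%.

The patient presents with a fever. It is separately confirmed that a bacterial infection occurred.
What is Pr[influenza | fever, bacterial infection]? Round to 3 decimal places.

Under noisy-OR, P(fever | causes) = 1 − (1−0.056)·∏(1−qᵢ) over the active causes.
P(fever | bacterial infection) = 0.521392·0.827 + 0.850674·0.173 = 0.431191 + 0.147167 = 0.578358
The influenza-present share is 0.850674·0.173 = 0.147167.
So P(influenza | fever, bacterial infection) = 0.147167/0.578358 ≈ 0.254.

Pr[influenza | fever, bacterial infection] ≈ 0.254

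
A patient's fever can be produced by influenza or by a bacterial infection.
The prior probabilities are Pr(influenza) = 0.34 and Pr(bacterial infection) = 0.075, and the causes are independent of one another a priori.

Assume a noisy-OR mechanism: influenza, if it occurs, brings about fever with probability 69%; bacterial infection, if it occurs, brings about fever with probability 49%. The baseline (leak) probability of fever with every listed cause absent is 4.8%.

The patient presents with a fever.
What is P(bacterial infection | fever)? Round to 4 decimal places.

P(bacterial infection | fever) ≈ 0.1581

Under noisy-OR, P(fever | causes) = 1 − (1−0.048)·∏(1−qᵢ) over the active causes.
By total probability over the 4 (influenza, bacterial infection) configurations:
  P(fever) = 0.048*0.66*0.925 + 0.51448*0.66*0.075 + 0.70488*0.34*0.925 + 0.849489*0.34*0.075
        = 0.029304 + 0.025467 + 0.221685 + 0.021662 = 0.298118
The terms with bacterial infection present sum to 0.047129, so
  P(bacterial infection | fever) = 0.047129 / 0.298118 ≈ 0.1581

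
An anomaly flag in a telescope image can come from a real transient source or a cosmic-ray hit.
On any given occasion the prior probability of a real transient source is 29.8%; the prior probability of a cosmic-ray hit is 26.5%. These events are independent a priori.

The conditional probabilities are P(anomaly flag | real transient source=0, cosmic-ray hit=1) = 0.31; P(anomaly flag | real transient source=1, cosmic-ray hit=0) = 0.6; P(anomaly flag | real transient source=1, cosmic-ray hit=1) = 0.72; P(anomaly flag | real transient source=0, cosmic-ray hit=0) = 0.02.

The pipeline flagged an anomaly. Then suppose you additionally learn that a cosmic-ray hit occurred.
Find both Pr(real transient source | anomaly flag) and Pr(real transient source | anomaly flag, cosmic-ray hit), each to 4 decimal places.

Numerator (weight on configurations with real transient source): 0.131418 + 0.056858 = 0.188276
Denominator P(anomaly flag): 0.02·0.702·0.735 + 0.31·0.702·0.265 + 0.6·0.298·0.735 + 0.72·0.298·0.265 = 0.256264
Posterior = 0.188276 / 0.256264 ≈ 0.7347

With the extra evidence:
P(anomaly flag | cosmic-ray hit) = 0.31*0.702 + 0.72*0.298 = 0.217620 + 0.214560 = 0.432180
The real transient source-present share is 0.72*0.298 = 0.214560.
Hence the posterior is 0.214560/0.432180 ≈ 0.4965.
Conditioning on cosmic-ray hit lowers the posterior on real transient source: the classic explaining-away effect in a common-effect structure.

Pr(real transient source | anomaly flag) ≈ 0.7347; Pr(real transient source | anomaly flag, cosmic-ray hit) ≈ 0.4965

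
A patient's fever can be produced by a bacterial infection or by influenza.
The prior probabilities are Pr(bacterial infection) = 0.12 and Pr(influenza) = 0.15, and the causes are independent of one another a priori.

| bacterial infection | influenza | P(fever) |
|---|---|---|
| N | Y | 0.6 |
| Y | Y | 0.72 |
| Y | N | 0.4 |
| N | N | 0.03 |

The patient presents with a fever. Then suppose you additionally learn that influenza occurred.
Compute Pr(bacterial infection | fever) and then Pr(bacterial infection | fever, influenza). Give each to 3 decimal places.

Numerator (weight on configurations with bacterial infection): 0.040800 + 0.012960 = 0.053760
The normalizing constant is 0.03×0.88×0.85 + 0.6×0.88×0.15 + 0.4×0.12×0.85 + 0.72×0.12×0.15 = 0.155400
P(bacterial infection | fever) = 0.053760/0.155400 ≈ 0.346

With the extra evidence:
Enumerate both values of bacterial infection and weight by the priors:
  P(fever | influenza) = 0.6*0.88 + 0.72*0.12
        = 0.528000 + 0.086400 = 0.614400
Keeping only the bacterial infection-present terms gives 0.086400, so
  P(bacterial infection | fever, influenza) = 0.086400 / 0.614400 ≈ 0.141
— influenza explains away the evidence for bacterial infection.

Pr(bacterial infection | fever) ≈ 0.346; Pr(bacterial infection | fever, influenza) ≈ 0.141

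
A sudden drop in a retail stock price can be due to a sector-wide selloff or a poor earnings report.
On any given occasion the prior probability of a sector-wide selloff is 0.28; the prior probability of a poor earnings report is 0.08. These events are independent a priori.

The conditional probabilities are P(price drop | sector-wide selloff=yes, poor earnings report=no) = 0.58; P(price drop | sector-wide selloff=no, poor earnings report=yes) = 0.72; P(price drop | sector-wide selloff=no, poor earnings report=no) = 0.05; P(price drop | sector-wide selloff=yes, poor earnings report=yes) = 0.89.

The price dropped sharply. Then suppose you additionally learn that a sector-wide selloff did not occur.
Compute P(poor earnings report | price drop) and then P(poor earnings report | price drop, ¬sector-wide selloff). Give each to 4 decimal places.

P(poor earnings report | price drop) ≈ 0.2517; P(poor earnings report | price drop, ¬sector-wide selloff) ≈ 0.5560

P(price drop) = 0.05*0.72*0.92 + 0.72*0.72*0.08 + 0.58*0.28*0.92 + 0.89*0.28*0.08 = 0.033120 + 0.041472 + 0.149408 + 0.019936 = 0.243936
Restricting to configurations with poor earnings report present: 0.041472 + 0.019936 = 0.061408.
P(poor earnings report | price drop) = 0.061408 / 0.243936 ≈ 0.2517

With the extra evidence:
By total probability over both values of poor earnings report:
  P(price drop | ¬sector-wide selloff) = 0.05*0.92 + 0.72*0.08
        = 0.046000 + 0.057600 = 0.103600
Configurations with poor earnings report contribute 0.057600, so
  P(poor earnings report | price drop, ¬sector-wide selloff) = 0.057600 / 0.103600 ≈ 0.5560
With sector-wide selloff excluded, poor earnings report must carry more of the explanatory weight for the price drop.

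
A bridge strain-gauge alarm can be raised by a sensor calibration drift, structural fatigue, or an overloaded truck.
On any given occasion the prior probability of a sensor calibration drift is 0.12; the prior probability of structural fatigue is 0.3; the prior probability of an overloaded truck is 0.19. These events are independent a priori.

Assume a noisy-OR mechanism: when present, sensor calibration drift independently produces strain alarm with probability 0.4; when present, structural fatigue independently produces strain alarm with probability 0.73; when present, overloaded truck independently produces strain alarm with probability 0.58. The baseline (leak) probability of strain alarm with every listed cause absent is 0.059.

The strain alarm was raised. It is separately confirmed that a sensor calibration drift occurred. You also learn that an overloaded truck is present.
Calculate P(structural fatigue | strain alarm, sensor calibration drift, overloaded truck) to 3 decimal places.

P(structural fatigue | strain alarm, sensor calibration drift, overloaded truck) ≈ 0.345

Under noisy-OR, P(strain alarm | causes) = 1 − (1−0.059)·∏(1−qᵢ) over the active causes.
P(strain alarm | sensor calibration drift, overloaded truck) = 0.762868*0.7 + 0.935974*0.3 = 0.534008 + 0.280792 = 0.814800
Of this, 0.280792 comes from 0.935974*0.3 (the structural fatigue=true cases).
So P(structural fatigue | strain alarm, sensor calibration drift, overloaded truck) = 0.280792/0.814800 ≈ 0.345.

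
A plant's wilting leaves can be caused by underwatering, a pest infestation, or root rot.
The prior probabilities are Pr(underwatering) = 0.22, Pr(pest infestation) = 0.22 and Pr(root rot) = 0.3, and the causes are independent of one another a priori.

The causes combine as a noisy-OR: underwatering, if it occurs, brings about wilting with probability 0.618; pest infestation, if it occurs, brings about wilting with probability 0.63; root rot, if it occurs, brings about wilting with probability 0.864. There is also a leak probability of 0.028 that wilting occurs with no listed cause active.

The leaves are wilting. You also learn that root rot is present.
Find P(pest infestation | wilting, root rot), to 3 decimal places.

Under noisy-OR, P(wilting | causes) = 1 − (1−0.028)·∏(1−qᵢ) over the active causes.
P(wilting | root rot) = 0.867808·0.78·0.78 + 0.951089·0.78·0.22 + 0.949503·0.22·0.78 + 0.981316·0.22·0.22 = 0.527974 + 0.163207 + 0.162935 + 0.047496 = 0.901612
Of this, 0.210703 comes from 0.163207 + 0.047496 (the pest infestation=true cases).
So P(pest infestation | wilting, root rot) = 0.210703/0.901612 ≈ 0.234.

P(pest infestation | wilting, root rot) ≈ 0.234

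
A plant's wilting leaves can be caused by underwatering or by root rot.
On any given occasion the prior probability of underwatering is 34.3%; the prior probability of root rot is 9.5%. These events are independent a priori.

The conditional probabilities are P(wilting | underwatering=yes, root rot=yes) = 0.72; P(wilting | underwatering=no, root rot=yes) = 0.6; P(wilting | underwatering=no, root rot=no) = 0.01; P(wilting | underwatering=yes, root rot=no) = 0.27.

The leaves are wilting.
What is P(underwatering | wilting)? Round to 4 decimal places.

P(wilting) = 0.01*0.657*0.905 + 0.6*0.657*0.095 + 0.27*0.343*0.905 + 0.72*0.343*0.095 = 0.005946 + 0.037449 + 0.083812 + 0.023461 = 0.150668
Restricting to configurations with underwatering present: 0.083812 + 0.023461 = 0.107273.
Hence the posterior is 0.107273/0.150668 ≈ 0.7120.

P(underwatering | wilting) ≈ 0.7120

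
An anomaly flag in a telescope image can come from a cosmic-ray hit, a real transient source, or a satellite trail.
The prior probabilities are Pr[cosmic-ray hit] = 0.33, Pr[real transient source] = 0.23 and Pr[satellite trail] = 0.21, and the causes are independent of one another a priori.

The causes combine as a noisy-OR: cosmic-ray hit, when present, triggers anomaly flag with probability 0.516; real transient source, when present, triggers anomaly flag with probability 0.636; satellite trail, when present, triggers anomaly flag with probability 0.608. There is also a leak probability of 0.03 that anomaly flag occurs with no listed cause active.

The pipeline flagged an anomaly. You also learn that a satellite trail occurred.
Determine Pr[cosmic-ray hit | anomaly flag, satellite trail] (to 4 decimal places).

Under noisy-OR, P(anomaly flag | causes) = 1 − (1−0.03)·∏(1−qᵢ) over the active causes.
P(anomaly flag | satellite trail) = 0.61976*0.67*0.77 + 0.861593*0.67*0.23 + 0.815964*0.33*0.77 + 0.933011*0.33*0.23 = 0.319734 + 0.132771 + 0.207336 + 0.070816 = 0.730657
Restricting to configurations with cosmic-ray hit present: 0.207336 + 0.070816 = 0.278152.
Hence the posterior is 0.278152/0.730657 ≈ 0.3807.

Pr[cosmic-ray hit | anomaly flag, satellite trail] ≈ 0.3807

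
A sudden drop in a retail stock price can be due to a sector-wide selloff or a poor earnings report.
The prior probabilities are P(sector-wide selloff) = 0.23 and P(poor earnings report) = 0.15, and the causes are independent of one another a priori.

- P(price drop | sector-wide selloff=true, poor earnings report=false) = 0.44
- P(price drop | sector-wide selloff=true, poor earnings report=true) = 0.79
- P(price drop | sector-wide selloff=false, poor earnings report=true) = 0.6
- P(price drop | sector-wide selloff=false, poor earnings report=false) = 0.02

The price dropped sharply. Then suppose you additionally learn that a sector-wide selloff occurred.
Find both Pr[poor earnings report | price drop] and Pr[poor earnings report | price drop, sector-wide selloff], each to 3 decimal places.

Enumerate the 4 (sector-wide selloff, poor earnings report) configurations and weight by the priors:
  P(price drop) = 0.02·0.77·0.85 + 0.6·0.77·0.15 + 0.44·0.23·0.85 + 0.79·0.23·0.15
        = 0.013090 + 0.069300 + 0.086020 + 0.027255 = 0.195665
The terms with poor earnings report present sum to 0.096555, so
  P(poor earnings report | price drop) = 0.096555 / 0.195665 ≈ 0.493

Now also conditioning on sector-wide selloff=true:
Numerator (weight on configurations with poor earnings report): 0.79×0.15 = 0.118500
The normalizing constant is 0.44×0.85 + 0.79×0.15 = 0.492500
P(poor earnings report | price drop, sector-wide selloff) = 0.118500/0.492500 ≈ 0.241

Pr[poor earnings report | price drop] ≈ 0.493; Pr[poor earnings report | price drop, sector-wide selloff] ≈ 0.241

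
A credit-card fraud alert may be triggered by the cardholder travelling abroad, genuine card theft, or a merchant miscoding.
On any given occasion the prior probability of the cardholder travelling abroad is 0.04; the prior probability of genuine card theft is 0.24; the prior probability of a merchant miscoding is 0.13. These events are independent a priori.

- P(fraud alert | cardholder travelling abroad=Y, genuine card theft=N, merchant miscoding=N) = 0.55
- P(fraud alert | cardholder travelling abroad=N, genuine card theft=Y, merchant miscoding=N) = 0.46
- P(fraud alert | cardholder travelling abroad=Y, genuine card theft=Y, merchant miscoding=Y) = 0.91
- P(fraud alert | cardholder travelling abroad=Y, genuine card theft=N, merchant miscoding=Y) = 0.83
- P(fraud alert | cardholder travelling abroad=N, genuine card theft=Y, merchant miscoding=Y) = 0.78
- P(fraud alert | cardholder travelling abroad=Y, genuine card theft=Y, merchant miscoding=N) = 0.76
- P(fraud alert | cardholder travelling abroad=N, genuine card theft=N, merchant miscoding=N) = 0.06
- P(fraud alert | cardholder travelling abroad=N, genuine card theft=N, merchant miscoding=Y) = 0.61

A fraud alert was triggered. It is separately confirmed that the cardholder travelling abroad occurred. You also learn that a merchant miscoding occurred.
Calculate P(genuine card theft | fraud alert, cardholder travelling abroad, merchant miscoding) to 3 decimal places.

Sum P(fraud alert|·) weighted by the priors over both values of genuine card theft:
  P(fraud alert | cardholder travelling abroad, merchant miscoding) = 0.83×0.76 + 0.91×0.24
        = 0.630800 + 0.218400 = 0.849200
Configurations with genuine card theft contribute 0.218400, so
  P(genuine card theft | fraud alert, cardholder travelling abroad, merchant miscoding) = 0.218400 / 0.849200 ≈ 0.257

P(genuine card theft | fraud alert, cardholder travelling abroad, merchant miscoding) ≈ 0.257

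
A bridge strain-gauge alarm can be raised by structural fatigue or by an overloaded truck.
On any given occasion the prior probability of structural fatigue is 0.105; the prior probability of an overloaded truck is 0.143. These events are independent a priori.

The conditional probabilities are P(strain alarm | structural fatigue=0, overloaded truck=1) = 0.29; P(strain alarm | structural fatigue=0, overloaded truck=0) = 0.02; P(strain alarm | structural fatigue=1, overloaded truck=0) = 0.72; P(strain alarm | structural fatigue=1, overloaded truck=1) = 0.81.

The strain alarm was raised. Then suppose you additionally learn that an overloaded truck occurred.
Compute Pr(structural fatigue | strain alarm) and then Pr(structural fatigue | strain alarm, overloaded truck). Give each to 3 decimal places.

Pr(structural fatigue | strain alarm) ≈ 0.595; Pr(structural fatigue | strain alarm, overloaded truck) ≈ 0.247

Numerator (weight on configurations with structural fatigue): 0.064789 + 0.012162 = 0.076951
The normalizing constant is 0.02*0.895*0.857 + 0.29*0.895*0.143 + 0.72*0.105*0.857 + 0.81*0.105*0.143 = 0.129407
Posterior = 0.076951 / 0.129407 ≈ 0.595

Now condition on the additional information:
For the numerator, keep only structural fatigue=true terms: 0.81*0.105 = 0.085050
The normalizing constant is 0.29*0.895 + 0.81*0.105 = 0.344600
Posterior = 0.085050 / 0.344600 ≈ 0.247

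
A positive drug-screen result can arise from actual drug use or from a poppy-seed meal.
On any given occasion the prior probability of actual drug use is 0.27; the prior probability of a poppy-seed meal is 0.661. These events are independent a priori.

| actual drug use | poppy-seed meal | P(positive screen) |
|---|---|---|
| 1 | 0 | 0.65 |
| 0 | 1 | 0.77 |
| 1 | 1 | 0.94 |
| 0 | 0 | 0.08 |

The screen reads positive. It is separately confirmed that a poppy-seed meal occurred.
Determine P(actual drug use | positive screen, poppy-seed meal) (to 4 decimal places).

Weight on actual drug use=true, given the evidence: 0.94×0.27 = 0.253800
The normalizing constant is 0.77×0.73 + 0.94×0.27 = 0.815900
P(actual drug use | positive screen, poppy-seed meal) = 0.253800/0.815900 ≈ 0.3111

P(actual drug use | positive screen, poppy-seed meal) ≈ 0.3111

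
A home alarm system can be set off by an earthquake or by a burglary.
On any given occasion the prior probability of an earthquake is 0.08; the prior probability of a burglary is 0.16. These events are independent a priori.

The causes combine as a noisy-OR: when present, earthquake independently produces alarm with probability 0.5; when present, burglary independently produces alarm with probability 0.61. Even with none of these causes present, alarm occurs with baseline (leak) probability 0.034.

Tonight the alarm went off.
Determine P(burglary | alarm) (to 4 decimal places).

Under noisy-OR, P(alarm | causes) = 1 − (1−0.034)·∏(1−qᵢ) over the active causes.
Sum P(alarm|·) weighted by the priors over the 4 (earthquake, burglary) configurations:
  P(alarm) = 0.034·0.92·0.84 + 0.62326·0.92·0.16 + 0.517·0.08·0.84 + 0.81163·0.08·0.16
        = 0.026275 + 0.091744 + 0.034742 + 0.010389 = 0.163150
Configurations with burglary contribute 0.102133, so
  P(burglary | alarm) = 0.102133 / 0.163150 ≈ 0.6260

P(burglary | alarm) ≈ 0.6260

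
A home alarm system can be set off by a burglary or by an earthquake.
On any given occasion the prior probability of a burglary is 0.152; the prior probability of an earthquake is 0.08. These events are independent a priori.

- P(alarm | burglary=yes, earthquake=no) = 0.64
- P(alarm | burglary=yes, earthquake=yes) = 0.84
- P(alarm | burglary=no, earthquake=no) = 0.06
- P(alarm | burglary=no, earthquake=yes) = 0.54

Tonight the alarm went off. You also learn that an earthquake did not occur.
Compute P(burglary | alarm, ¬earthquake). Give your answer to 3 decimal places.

P(burglary | alarm, ¬earthquake) ≈ 0.657

Weight on burglary=true, given the evidence: 0.64·0.152 = 0.097280
The normalizing constant is 0.06·0.848 + 0.64·0.152 = 0.148160
P(burglary | alarm, ¬earthquake) = 0.097280/0.148160 ≈ 0.657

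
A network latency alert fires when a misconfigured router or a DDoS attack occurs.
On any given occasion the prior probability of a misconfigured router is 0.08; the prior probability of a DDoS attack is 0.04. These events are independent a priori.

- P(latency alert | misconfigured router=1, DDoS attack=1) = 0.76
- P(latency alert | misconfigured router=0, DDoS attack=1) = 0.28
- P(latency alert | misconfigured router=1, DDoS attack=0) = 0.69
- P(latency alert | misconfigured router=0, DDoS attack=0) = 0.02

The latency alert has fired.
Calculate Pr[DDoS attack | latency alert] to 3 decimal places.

Pr[DDoS attack | latency alert] ≈ 0.153

For the numerator, keep only DDoS attack=true terms: 0.010304 + 0.002432 = 0.012736
Denominator P(latency alert): 0.02×0.92×0.96 + 0.28×0.92×0.04 + 0.69×0.08×0.96 + 0.76×0.08×0.04 = 0.083392
P(DDoS attack | latency alert) = 0.012736/0.083392 ≈ 0.153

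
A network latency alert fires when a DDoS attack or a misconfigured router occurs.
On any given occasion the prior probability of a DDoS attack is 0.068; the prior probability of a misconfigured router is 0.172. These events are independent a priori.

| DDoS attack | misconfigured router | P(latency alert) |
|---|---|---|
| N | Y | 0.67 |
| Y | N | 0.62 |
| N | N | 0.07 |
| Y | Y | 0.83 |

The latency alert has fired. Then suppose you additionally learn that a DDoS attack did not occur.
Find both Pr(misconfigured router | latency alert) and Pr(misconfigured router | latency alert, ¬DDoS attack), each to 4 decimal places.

By total probability over the 4 (DDoS attack, misconfigured router) configurations:
  P(latency alert) = 0.07×0.932×0.828 + 0.67×0.932×0.172 + 0.62×0.068×0.828 + 0.83×0.068×0.172
        = 0.054019 + 0.107404 + 0.034908 + 0.009708 = 0.206039
Keeping only the misconfigured router-present terms gives 0.117112, so
  P(misconfigured router | latency alert) = 0.117112 / 0.206039 ≈ 0.5684

With the extra evidence:
P(latency alert | ¬DDoS attack) = 0.07*0.828 + 0.67*0.172 = 0.057960 + 0.115240 = 0.173200
The misconfigured router-present share is 0.67*0.172 = 0.115240.
P(misconfigured router | latency alert, ¬DDoS attack) = 0.115240 / 0.173200 ≈ 0.6654
Ruling out DDoS attack raises the posterior on misconfigured router — the flip side of explaining away.

Pr(misconfigured router | latency alert) ≈ 0.5684; Pr(misconfigured router | latency alert, ¬DDoS attack) ≈ 0.6654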